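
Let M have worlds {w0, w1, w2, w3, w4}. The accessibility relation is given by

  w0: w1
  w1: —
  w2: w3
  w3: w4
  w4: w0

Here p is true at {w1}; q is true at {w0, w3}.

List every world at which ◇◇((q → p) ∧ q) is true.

∅

w0: successors {w1}; ◇((q → p) ∧ q) there: w1:F. ✗
w1: no successors, so ◇◇((q → p) ∧ q) fails. ✗
w2: successors {w3}; ◇((q → p) ∧ q) there: w3:F. ✗
w3: successors {w4}; ◇((q → p) ∧ q) there: w4:F. ✗
w4: successors {w0}; ◇((q → p) ∧ q) there: w0:F. ✗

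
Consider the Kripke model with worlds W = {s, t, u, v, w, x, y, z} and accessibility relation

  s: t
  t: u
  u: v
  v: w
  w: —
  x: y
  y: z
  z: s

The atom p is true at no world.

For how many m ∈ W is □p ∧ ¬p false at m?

s: □p is F, ¬p is T. ✗
t: □p is F, ¬p is T. ✗
u: □p is F, ¬p is T. ✗
v: □p is F, ¬p is T. ✗
w: □p is T, ¬p is T. ✓
x: □p is F, ¬p is T. ✗
y: □p is F, ¬p is T. ✗
z: □p is F, ¬p is T. ✗
Satisfying worlds: {w}.
So □p ∧ ¬p fails at the other 7 worlds.

7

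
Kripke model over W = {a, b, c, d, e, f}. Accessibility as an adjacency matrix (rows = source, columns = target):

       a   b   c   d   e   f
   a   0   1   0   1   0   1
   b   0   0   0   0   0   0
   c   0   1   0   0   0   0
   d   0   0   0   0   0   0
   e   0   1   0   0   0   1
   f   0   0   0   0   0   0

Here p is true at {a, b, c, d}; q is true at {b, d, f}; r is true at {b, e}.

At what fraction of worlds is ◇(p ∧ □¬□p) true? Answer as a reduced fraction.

a: successors {b, d, f}; p ∧ □¬□p there: b:T, d:T, f:F. ✓
b: no successors, so ◇(p ∧ □¬□p) fails. ✗
c: successors {b}; p ∧ □¬□p there: b:T. ✓
d: no successors, so ◇(p ∧ □¬□p) fails. ✗
e: successors {b, f}; p ∧ □¬□p there: b:T, f:F. ✓
f: no successors, so ◇(p ∧ □¬□p) fails. ✗
That's 3 of 6 worlds, so 3/6 = 1/2.

1/2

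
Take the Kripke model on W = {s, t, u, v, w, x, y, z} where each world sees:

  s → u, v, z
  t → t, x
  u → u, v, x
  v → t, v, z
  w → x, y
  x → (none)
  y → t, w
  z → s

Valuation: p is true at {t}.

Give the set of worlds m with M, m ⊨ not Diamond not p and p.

∅

s: not Diamond not p is F, p is F. ✗
t: not Diamond not p is F, p is T. ✗
u: not Diamond not p is F, p is F. ✗
v: not Diamond not p is F, p is F. ✗
w: not Diamond not p is F, p is F. ✗
x: not Diamond not p is T, p is F. ✗
y: not Diamond not p is F, p is F. ✗
z: not Diamond not p is F, p is F. ✗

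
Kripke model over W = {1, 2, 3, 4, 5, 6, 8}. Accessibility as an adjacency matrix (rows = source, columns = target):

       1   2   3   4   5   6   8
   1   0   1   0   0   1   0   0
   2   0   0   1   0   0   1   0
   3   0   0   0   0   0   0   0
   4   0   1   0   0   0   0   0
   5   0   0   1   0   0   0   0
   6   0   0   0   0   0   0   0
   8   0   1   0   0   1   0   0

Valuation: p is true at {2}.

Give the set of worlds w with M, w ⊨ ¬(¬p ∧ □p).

1: ¬p ∧ □p is F. ✓
2: ¬p ∧ □p is F. ✓
3: ¬p ∧ □p is T. ✗
4: ¬p ∧ □p is T. ✗
5: ¬p ∧ □p is F. ✓
6: ¬p ∧ □p is T. ✗
8: ¬p ∧ □p is F. ✓

{1, 2, 5, 8}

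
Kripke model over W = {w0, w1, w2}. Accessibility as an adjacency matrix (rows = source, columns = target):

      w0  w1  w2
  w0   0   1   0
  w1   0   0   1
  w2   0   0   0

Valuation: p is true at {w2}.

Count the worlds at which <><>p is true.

1

w0: successors {w1}; <>p there: w1:T. ✓
w1: successors {w2}; <>p there: w2:F. ✗
w2: no successors, so <><>p fails. ✗
Satisfying worlds: {w0}.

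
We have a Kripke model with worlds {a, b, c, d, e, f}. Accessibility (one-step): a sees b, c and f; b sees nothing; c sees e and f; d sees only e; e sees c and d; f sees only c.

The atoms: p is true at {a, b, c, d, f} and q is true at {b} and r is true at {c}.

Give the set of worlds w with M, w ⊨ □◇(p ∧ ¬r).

{b, d, f}

a: successors {b, c, f}; ◇(p ∧ ¬r) there: b:F, c:T, f:F. ✗
b: no successors, so □◇(p ∧ ¬r) holds vacuously. ✓
c: successors {e, f}; ◇(p ∧ ¬r) there: e:T, f:F. ✗
d: successors {e}; ◇(p ∧ ¬r) there: e:T. ✓
e: successors {c, d}; ◇(p ∧ ¬r) there: c:T, d:F. ✗
f: successors {c}; ◇(p ∧ ¬r) there: c:T. ✓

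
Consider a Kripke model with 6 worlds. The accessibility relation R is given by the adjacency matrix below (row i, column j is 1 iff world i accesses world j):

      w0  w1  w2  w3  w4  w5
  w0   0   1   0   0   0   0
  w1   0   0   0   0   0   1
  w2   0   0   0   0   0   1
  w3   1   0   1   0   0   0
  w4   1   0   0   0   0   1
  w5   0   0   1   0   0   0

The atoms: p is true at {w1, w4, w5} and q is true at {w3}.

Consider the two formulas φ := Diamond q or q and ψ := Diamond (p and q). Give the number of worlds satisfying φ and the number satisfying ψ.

For Diamond q or q:
w0: Diamond q is F, q is F. ✗
w1: Diamond q is F, q is F. ✗
w2: Diamond q is F, q is F. ✗
w3: Diamond q is F, q is T. ✓
w4: Diamond q is F, q is F. ✗
w5: Diamond q is F, q is F. ✗
— 1 world.
For Diamond (p and q):
w0: successors {w1}; p and q there: w1:F. ✗
w1: successors {w5}; p and q there: w5:F. ✗
w2: successors {w5}; p and q there: w5:F. ✗
w3: successors {w0, w2}; p and q there: w0:F, w2:F. ✗
w4: successors {w0, w5}; p and q there: w0:F, w5:F. ✗
w5: successors {w2}; p and q there: w2:F. ✗
— 0 worlds.

1 and 0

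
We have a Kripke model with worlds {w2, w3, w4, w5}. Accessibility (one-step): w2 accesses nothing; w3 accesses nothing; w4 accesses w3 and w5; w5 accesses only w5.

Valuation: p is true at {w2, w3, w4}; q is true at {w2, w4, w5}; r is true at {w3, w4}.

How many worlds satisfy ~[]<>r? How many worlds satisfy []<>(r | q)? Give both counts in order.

For ~[]<>r:
w2: []<>r is T. ✗
w3: []<>r is T. ✗
w4: []<>r is F. ✓
w5: []<>r is F. ✓
— 2 worlds.
For []<>(r | q):
w2: no successors, so []<>(r | q) holds vacuously. ✓
w3: no successors, so []<>(r | q) holds vacuously. ✓
w4: successors {w3, w5}; <>(r | q) there: w3:F, w5:T. ✗
w5: successors {w5}; <>(r | q) there: w5:T. ✓
— 3 worlds.

2 and 3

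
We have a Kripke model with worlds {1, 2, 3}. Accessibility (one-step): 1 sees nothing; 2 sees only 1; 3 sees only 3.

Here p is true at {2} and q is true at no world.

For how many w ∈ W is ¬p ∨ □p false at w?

1

1: ¬p is T, □p is T. ✓
2: ¬p is F, □p is F. ✗
3: ¬p is T, □p is F. ✓
Satisfying worlds: {1, 3}.
So ¬p ∨ □p fails at the other 1 world.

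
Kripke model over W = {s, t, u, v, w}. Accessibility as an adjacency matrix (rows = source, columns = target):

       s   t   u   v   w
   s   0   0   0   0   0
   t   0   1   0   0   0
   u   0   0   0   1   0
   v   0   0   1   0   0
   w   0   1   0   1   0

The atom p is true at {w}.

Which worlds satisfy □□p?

s: no successors, so □□p holds vacuously. ✓
t: successors {t}; □p there: t:F. ✗
u: successors {v}; □p there: v:F. ✗
v: successors {u}; □p there: u:F. ✗
w: successors {t, v}; □p there: t:F, v:F. ✗

{s}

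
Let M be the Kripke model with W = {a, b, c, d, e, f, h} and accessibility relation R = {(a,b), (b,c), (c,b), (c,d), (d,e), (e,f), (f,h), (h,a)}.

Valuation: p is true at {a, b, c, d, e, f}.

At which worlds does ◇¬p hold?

a: successors {b}; ¬p there: b:F. ✗
b: successors {c}; ¬p there: c:F. ✗
c: successors {b, d}; ¬p there: b:F, d:F. ✗
d: successors {e}; ¬p there: e:F. ✗
e: successors {f}; ¬p there: f:F. ✗
f: successors {h}; ¬p there: h:T. ✓
h: successors {a}; ¬p there: a:F. ✗

{f}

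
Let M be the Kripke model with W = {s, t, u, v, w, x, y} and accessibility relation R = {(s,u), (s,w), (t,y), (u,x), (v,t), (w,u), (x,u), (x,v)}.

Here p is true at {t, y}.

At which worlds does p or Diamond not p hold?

s: p is F, Diamond not p is T. ✓
t: p is T, Diamond not p is F. ✓
u: p is F, Diamond not p is T. ✓
v: p is F, Diamond not p is F. ✗
w: p is F, Diamond not p is T. ✓
x: p is F, Diamond not p is T. ✓
y: p is T, Diamond not p is F. ✓

{s, t, u, w, x, y}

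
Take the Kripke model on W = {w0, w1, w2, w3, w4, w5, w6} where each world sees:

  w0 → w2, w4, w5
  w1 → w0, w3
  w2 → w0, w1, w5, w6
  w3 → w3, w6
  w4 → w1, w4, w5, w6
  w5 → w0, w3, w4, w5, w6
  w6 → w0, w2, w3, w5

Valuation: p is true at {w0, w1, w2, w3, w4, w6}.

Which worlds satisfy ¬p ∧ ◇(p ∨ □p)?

w0: ¬p is F, ◇(p ∨ □p) is T. ✗
w1: ¬p is F, ◇(p ∨ □p) is T. ✗
w2: ¬p is F, ◇(p ∨ □p) is T. ✗
w3: ¬p is F, ◇(p ∨ □p) is T. ✗
w4: ¬p is F, ◇(p ∨ □p) is T. ✗
w5: ¬p is T, ◇(p ∨ □p) is T. ✓
w6: ¬p is F, ◇(p ∨ □p) is T. ✗

{w5}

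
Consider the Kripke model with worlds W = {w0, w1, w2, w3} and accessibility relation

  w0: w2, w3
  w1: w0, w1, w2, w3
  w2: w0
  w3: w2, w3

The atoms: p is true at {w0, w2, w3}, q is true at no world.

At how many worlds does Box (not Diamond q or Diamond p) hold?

w0: successors {w2, w3}; not Diamond q or Diamond p there: w2:T, w3:T. ✓
w1: successors {w0, w1, w2, w3}; not Diamond q or Diamond p there: w0:T, w1:T, w2:T, w3:T. ✓
w2: successors {w0}; not Diamond q or Diamond p there: w0:T. ✓
w3: successors {w2, w3}; not Diamond q or Diamond p there: w2:T, w3:T. ✓
Satisfying worlds: {w0, w1, w2, w3}.

4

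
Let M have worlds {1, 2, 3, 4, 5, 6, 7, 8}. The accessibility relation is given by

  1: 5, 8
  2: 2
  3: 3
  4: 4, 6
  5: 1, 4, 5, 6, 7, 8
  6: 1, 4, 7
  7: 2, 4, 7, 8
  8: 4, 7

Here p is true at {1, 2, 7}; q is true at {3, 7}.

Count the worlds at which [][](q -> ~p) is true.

1: successors {5, 8}; [](q -> ~p) there: 5:F, 8:F. ✗
2: successors {2}; [](q -> ~p) there: 2:T. ✓
3: successors {3}; [](q -> ~p) there: 3:T. ✓
4: successors {4, 6}; [](q -> ~p) there: 4:T, 6:F. ✗
5: successors {1, 4, 5, 6, 7, 8}; [](q -> ~p) there: 1:T, 4:T, 5:F, 6:F, 7:F, 8:F. ✗
6: successors {1, 4, 7}; [](q -> ~p) there: 1:T, 4:T, 7:F. ✗
7: successors {2, 4, 7, 8}; [](q -> ~p) there: 2:T, 4:T, 7:F, 8:F. ✗
8: successors {4, 7}; [](q -> ~p) there: 4:T, 7:F. ✗
Satisfying worlds: {2, 3}.

2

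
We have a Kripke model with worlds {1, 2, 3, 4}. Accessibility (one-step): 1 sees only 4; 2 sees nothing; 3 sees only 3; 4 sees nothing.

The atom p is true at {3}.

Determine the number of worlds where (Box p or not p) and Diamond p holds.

1: Box p or not p is T, Diamond p is F. ✗
2: Box p or not p is T, Diamond p is F. ✗
3: Box p or not p is T, Diamond p is T. ✓
4: Box p or not p is T, Diamond p is F. ✗
Satisfying worlds: {3}.

1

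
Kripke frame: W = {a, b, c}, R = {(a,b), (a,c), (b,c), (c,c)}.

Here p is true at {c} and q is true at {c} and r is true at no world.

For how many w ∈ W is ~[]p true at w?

1

a: []p is F. ✓
b: []p is T. ✗
c: []p is T. ✗
Satisfying worlds: {a}.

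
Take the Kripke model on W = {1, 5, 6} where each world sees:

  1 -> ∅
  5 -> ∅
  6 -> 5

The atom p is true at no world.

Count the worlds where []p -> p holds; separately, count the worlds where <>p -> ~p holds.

1 and 3

For []p -> p:
1: []p is T, p is F. ✗
5: []p is T, p is F. ✗
6: []p is F, p is F. ✓
— 1 world.
For <>p -> ~p:
1: <>p is F, ~p is T. ✓
5: <>p is F, ~p is T. ✓
6: <>p is F, ~p is T. ✓
— 3 worlds.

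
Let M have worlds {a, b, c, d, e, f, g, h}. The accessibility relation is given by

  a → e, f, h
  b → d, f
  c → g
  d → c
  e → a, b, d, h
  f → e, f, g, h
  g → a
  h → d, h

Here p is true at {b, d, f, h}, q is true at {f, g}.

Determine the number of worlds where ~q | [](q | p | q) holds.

a: ~q is T, [](q | p | q) is F. ✓
b: ~q is T, [](q | p | q) is T. ✓
c: ~q is T, [](q | p | q) is T. ✓
d: ~q is T, [](q | p | q) is F. ✓
e: ~q is T, [](q | p | q) is F. ✓
f: ~q is F, [](q | p | q) is F. ✗
g: ~q is F, [](q | p | q) is F. ✗
h: ~q is T, [](q | p | q) is T. ✓
Satisfying worlds: {a, b, c, d, e, h}.

6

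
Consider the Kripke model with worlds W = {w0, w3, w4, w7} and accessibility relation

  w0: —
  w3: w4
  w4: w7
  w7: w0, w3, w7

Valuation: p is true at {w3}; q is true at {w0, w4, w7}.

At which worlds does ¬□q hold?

{w7}

w0: □q is T. ✗
w3: □q is T. ✗
w4: □q is T. ✗
w7: □q is F. ✓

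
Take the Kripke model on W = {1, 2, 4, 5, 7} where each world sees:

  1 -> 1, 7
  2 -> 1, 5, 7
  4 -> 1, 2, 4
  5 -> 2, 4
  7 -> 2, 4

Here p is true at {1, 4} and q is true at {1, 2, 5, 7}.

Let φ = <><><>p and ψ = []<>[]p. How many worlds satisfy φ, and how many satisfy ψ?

5 and 0

For <><><>p:
1: successors {1, 7}; <><>p there: 1:T, 7:T. ✓
2: successors {1, 5, 7}; <><>p there: 1:T, 5:T, 7:T. ✓
4: successors {1, 2, 4}; <><>p there: 1:T, 2:T, 4:T. ✓
5: successors {2, 4}; <><>p there: 2:T, 4:T. ✓
7: successors {2, 4}; <><>p there: 2:T, 4:T. ✓
— 5 worlds.
For []<>[]p:
1: successors {1, 7}; <>[]p there: 1:F, 7:F. ✗
2: successors {1, 5, 7}; <>[]p there: 1:F, 5:F, 7:F. ✗
4: successors {1, 2, 4}; <>[]p there: 1:F, 2:F, 4:F. ✗
5: successors {2, 4}; <>[]p there: 2:F, 4:F. ✗
7: successors {2, 4}; <>[]p there: 2:F, 4:F. ✗
— 0 worlds.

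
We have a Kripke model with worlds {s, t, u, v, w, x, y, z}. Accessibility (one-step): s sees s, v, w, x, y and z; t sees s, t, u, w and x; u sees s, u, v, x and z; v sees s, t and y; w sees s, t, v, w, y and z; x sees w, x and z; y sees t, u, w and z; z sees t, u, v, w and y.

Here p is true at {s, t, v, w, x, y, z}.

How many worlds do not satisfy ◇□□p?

8

s: successors {s, v, w, x, y, z}; □□p there: s:F, v:F, w:F, x:F, y:F, z:F. ✗
t: successors {s, t, u, w, x}; □□p there: s:F, t:F, u:F, w:F, x:F. ✗
u: successors {s, u, v, x, z}; □□p there: s:F, u:F, v:F, x:F, z:F. ✗
v: successors {s, t, y}; □□p there: s:F, t:F, y:F. ✗
w: successors {s, t, v, w, y, z}; □□p there: s:F, t:F, v:F, w:F, y:F, z:F. ✗
x: successors {w, x, z}; □□p there: w:F, x:F, z:F. ✗
y: successors {t, u, w, z}; □□p there: t:F, u:F, w:F, z:F. ✗
z: successors {t, u, v, w, y}; □□p there: t:F, u:F, v:F, w:F, y:F. ✗
Satisfying worlds: ∅.
So ◇□□p fails at the other 8 worlds.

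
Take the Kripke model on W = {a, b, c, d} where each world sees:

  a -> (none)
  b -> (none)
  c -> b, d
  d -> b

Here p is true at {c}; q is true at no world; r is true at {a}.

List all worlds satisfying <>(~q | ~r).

a: no successors, so <>(~q | ~r) fails. ✗
b: no successors, so <>(~q | ~r) fails. ✗
c: successors {b, d}; ~q | ~r there: b:T, d:T. ✓
d: successors {b}; ~q | ~r there: b:T. ✓

{c, d}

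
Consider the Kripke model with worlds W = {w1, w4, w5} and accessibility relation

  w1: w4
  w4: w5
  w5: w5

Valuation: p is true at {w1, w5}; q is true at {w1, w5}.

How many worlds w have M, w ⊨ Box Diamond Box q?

3

w1: successors {w4}; Diamond Box q there: w4:T. ✓
w4: successors {w5}; Diamond Box q there: w5:T. ✓
w5: successors {w5}; Diamond Box q there: w5:T. ✓
Satisfying worlds: {w1, w4, w5}.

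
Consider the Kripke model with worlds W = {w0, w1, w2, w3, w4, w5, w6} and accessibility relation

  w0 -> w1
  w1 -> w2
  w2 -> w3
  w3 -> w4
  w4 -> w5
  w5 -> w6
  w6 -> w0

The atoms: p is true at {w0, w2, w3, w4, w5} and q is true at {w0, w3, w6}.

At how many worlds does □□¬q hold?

4

w0: successors {w1}; □¬q there: w1:T. ✓
w1: successors {w2}; □¬q there: w2:F. ✗
w2: successors {w3}; □¬q there: w3:T. ✓
w3: successors {w4}; □¬q there: w4:T. ✓
w4: successors {w5}; □¬q there: w5:F. ✗
w5: successors {w6}; □¬q there: w6:F. ✗
w6: successors {w0}; □¬q there: w0:T. ✓
Satisfying worlds: {w0, w2, w3, w6}.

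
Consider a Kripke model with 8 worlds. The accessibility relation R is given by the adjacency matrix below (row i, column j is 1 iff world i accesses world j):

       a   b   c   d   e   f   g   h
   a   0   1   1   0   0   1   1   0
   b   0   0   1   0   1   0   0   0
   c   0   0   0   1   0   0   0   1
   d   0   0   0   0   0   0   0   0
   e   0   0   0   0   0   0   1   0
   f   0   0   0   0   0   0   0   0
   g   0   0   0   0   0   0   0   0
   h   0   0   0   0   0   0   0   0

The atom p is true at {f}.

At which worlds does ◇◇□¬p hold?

a: successors {b, c, f, g}; ◇□¬p there: b:T, c:T, f:F, g:F. ✓
b: successors {c, e}; ◇□¬p there: c:T, e:T. ✓
c: successors {d, h}; ◇□¬p there: d:F, h:F. ✗
d: no successors, so ◇◇□¬p fails. ✗
e: successors {g}; ◇□¬p there: g:F. ✗
f: no successors, so ◇◇□¬p fails. ✗
g: no successors, so ◇◇□¬p fails. ✗
h: no successors, so ◇◇□¬p fails. ✗

{a, b}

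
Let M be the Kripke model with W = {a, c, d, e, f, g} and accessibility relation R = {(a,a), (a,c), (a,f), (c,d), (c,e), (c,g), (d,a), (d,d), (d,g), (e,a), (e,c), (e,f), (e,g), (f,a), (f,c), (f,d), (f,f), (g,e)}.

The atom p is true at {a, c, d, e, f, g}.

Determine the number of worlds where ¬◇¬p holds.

6

a: ◇¬p is F. ✓
c: ◇¬p is F. ✓
d: ◇¬p is F. ✓
e: ◇¬p is F. ✓
f: ◇¬p is F. ✓
g: ◇¬p is F. ✓
Satisfying worlds: {a, c, d, e, f, g}.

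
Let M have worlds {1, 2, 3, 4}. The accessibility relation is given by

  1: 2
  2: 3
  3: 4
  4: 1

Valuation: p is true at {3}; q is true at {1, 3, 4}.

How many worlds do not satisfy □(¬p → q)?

1

1: successors {2}; ¬p → q there: 2:F. ✗
2: successors {3}; ¬p → q there: 3:T. ✓
3: successors {4}; ¬p → q there: 4:T. ✓
4: successors {1}; ¬p → q there: 1:T. ✓
Satisfying worlds: {2, 3, 4}.
So □(¬p → q) fails at the other 1 world.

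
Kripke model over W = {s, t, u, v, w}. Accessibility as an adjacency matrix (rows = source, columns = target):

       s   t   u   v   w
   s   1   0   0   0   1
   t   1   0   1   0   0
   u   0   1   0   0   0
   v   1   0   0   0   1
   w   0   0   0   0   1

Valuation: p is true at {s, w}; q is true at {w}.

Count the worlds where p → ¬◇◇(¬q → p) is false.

2

s: p is T, ¬◇◇(¬q → p) is F. ✗
t: p is F, ¬◇◇(¬q → p) is F. ✓
u: p is F, ¬◇◇(¬q → p) is F. ✓
v: p is F, ¬◇◇(¬q → p) is F. ✓
w: p is T, ¬◇◇(¬q → p) is F. ✗
Satisfying worlds: {t, u, v}.
So p → ¬◇◇(¬q → p) fails at the other 2 worlds.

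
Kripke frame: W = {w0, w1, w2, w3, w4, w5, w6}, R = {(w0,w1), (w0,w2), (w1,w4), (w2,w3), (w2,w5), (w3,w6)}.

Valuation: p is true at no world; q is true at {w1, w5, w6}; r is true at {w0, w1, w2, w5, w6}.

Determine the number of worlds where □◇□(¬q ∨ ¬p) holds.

w0: successors {w1, w2}; ◇□(¬q ∨ ¬p) there: w1:T, w2:T. ✓
w1: successors {w4}; ◇□(¬q ∨ ¬p) there: w4:F. ✗
w2: successors {w3, w5}; ◇□(¬q ∨ ¬p) there: w3:T, w5:F. ✗
w3: successors {w6}; ◇□(¬q ∨ ¬p) there: w6:F. ✗
w4: no successors, so □◇□(¬q ∨ ¬p) holds vacuously. ✓
w5: no successors, so □◇□(¬q ∨ ¬p) holds vacuously. ✓
w6: no successors, so □◇□(¬q ∨ ¬p) holds vacuously. ✓
Satisfying worlds: {w0, w4, w5, w6}.

4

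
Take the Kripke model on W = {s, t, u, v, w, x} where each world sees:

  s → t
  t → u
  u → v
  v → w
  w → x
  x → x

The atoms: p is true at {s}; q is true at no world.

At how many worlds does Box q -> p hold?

6

s: Box q is F, p is T. ✓
t: Box q is F, p is F. ✓
u: Box q is F, p is F. ✓
v: Box q is F, p is F. ✓
w: Box q is F, p is F. ✓
x: Box q is F, p is F. ✓
Satisfying worlds: {s, t, u, v, w, x}.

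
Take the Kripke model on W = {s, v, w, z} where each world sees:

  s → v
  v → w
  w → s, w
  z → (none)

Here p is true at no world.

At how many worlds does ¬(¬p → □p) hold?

3

s: ¬p → □p is F. ✓
v: ¬p → □p is F. ✓
w: ¬p → □p is F. ✓
z: ¬p → □p is T. ✗
Satisfying worlds: {s, v, w}.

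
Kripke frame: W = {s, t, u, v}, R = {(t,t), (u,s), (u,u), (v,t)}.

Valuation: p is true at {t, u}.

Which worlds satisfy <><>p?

{t, u, v}

s: no successors, so <><>p fails. ✗
t: successors {t}; <>p there: t:T. ✓
u: successors {s, u}; <>p there: s:F, u:T. ✓
v: successors {t}; <>p there: t:T. ✓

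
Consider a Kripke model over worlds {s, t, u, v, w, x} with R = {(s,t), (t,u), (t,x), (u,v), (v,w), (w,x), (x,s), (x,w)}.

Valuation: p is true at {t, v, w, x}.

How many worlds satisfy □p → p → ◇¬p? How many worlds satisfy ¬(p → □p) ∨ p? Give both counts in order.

For □p → p → ◇¬p:
s: □p is T, p → ◇¬p is T. ✓
t: □p is F, p → ◇¬p is T. ✓
u: □p is T, p → ◇¬p is T. ✓
v: □p is T, p → ◇¬p is F. ✗
w: □p is T, p → ◇¬p is F. ✗
x: □p is F, p → ◇¬p is T. ✓
— 4 worlds.
For ¬(p → □p) ∨ p:
s: ¬(p → □p) is F, p is F. ✗
t: ¬(p → □p) is T, p is T. ✓
u: ¬(p → □p) is F, p is F. ✗
v: ¬(p → □p) is F, p is T. ✓
w: ¬(p → □p) is F, p is T. ✓
x: ¬(p → □p) is T, p is T. ✓
— 4 worlds.

4 and 4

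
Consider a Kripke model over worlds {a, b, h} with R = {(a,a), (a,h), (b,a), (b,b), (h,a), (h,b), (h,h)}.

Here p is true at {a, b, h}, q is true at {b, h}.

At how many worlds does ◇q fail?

0

a: successors {a, h}; q there: a:F, h:T. ✓
b: successors {a, b}; q there: a:F, b:T. ✓
h: successors {a, b, h}; q there: a:F, b:T, h:T. ✓
Satisfying worlds: {a, b, h}.
So ◇q fails at the other 0 worlds.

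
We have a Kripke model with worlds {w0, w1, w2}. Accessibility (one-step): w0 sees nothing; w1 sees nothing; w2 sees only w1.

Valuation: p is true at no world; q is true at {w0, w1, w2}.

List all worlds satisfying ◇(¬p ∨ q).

{w2}

w0: no successors, so ◇(¬p ∨ q) fails. ✗
w1: no successors, so ◇(¬p ∨ q) fails. ✗
w2: successors {w1}; ¬p ∨ q there: w1:T. ✓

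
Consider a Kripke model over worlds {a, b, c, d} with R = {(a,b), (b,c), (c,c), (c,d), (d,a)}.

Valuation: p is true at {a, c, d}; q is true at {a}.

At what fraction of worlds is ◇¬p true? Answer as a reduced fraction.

a: successors {b}; ¬p there: b:T. ✓
b: successors {c}; ¬p there: c:F. ✗
c: successors {c, d}; ¬p there: c:F, d:F. ✗
d: successors {a}; ¬p there: a:F. ✗
That's 1 of 4 worlds, so 1/4.

1/4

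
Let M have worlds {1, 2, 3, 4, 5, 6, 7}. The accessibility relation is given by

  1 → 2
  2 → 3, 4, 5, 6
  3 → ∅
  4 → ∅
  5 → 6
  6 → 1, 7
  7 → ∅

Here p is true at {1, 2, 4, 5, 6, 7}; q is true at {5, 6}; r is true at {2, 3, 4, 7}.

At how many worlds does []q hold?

4

1: successors {2}; q there: 2:F. ✗
2: successors {3, 4, 5, 6}; q there: 3:F, 4:F, 5:T, 6:T. ✗
3: no successors, so []q holds vacuously. ✓
4: no successors, so []q holds vacuously. ✓
5: successors {6}; q there: 6:T. ✓
6: successors {1, 7}; q there: 1:F, 7:F. ✗
7: no successors, so []q holds vacuously. ✓
Satisfying worlds: {3, 4, 5, 7}.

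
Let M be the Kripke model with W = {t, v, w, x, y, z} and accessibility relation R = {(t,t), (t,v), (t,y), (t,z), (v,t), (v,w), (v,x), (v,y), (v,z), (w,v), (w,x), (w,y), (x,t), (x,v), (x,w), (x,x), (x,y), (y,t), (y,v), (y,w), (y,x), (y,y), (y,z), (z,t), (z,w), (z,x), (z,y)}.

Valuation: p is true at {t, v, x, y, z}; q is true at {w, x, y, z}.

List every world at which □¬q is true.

t: successors {t, v, y, z}; ¬q there: t:T, v:T, y:F, z:F. ✗
v: successors {t, w, x, y, z}; ¬q there: t:T, w:F, x:F, y:F, z:F. ✗
w: successors {v, x, y}; ¬q there: v:T, x:F, y:F. ✗
x: successors {t, v, w, x, y}; ¬q there: t:T, v:T, w:F, x:F, y:F. ✗
y: successors {t, v, w, x, y, z}; ¬q there: t:T, v:T, w:F, x:F, y:F, z:F. ✗
z: successors {t, w, x, y}; ¬q there: t:T, w:F, x:F, y:F. ✗

∅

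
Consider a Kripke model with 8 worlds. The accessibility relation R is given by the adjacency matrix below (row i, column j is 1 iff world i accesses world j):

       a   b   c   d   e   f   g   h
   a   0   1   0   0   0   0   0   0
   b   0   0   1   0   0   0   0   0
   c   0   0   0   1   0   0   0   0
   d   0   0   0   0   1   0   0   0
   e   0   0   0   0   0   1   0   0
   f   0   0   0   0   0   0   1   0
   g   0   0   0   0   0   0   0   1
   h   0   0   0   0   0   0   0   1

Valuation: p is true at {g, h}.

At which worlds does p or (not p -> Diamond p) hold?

a: p is F, not p -> Diamond p is F. ✗
b: p is F, not p -> Diamond p is F. ✗
c: p is F, not p -> Diamond p is F. ✗
d: p is F, not p -> Diamond p is F. ✗
e: p is F, not p -> Diamond p is F. ✗
f: p is F, not p -> Diamond p is T. ✓
g: p is T, not p -> Diamond p is T. ✓
h: p is T, not p -> Diamond p is T. ✓

{f, g, h}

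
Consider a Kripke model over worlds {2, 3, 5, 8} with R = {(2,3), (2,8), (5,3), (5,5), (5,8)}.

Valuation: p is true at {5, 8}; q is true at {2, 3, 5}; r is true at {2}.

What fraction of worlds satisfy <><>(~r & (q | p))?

2: successors {3, 8}; <>(~r & (q | p)) there: 3:F, 8:F. ✗
3: no successors, so <><>(~r & (q | p)) fails. ✗
5: successors {3, 5, 8}; <>(~r & (q | p)) there: 3:F, 5:T, 8:F. ✓
8: no successors, so <><>(~r & (q | p)) fails. ✗
That's 1 of 4 worlds, so 1/4.

1/4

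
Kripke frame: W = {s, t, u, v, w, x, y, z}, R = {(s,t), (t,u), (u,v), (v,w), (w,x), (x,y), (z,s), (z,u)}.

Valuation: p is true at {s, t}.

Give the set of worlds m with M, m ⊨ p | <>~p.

{s, t, u, v, w, x, z}

s: p is T, <>~p is F. ✓
t: p is T, <>~p is T. ✓
u: p is F, <>~p is T. ✓
v: p is F, <>~p is T. ✓
w: p is F, <>~p is T. ✓
x: p is F, <>~p is T. ✓
y: p is F, <>~p is F. ✗
z: p is F, <>~p is T. ✓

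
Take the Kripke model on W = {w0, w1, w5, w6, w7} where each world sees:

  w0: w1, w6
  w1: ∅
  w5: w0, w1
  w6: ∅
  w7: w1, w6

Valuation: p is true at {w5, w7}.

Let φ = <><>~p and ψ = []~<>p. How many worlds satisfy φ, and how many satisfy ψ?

For <><>~p:
w0: successors {w1, w6}; <>~p there: w1:F, w6:F. ✗
w1: no successors, so <><>~p fails. ✗
w5: successors {w0, w1}; <>~p there: w0:T, w1:F. ✓
w6: no successors, so <><>~p fails. ✗
w7: successors {w1, w6}; <>~p there: w1:F, w6:F. ✗
— 1 world.
For []~<>p:
w0: successors {w1, w6}; ~<>p there: w1:T, w6:T. ✓
w1: no successors, so []~<>p holds vacuously. ✓
w5: successors {w0, w1}; ~<>p there: w0:T, w1:T. ✓
w6: no successors, so []~<>p holds vacuously. ✓
w7: successors {w1, w6}; ~<>p there: w1:T, w6:T. ✓
— 5 worlds.

1 and 5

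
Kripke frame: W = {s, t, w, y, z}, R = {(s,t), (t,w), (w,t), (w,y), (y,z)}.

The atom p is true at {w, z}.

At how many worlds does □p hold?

3

s: successors {t}; p there: t:F. ✗
t: successors {w}; p there: w:T. ✓
w: successors {t, y}; p there: t:F, y:F. ✗
y: successors {z}; p there: z:T. ✓
z: no successors, so □p holds vacuously. ✓
Satisfying worlds: {t, y, z}.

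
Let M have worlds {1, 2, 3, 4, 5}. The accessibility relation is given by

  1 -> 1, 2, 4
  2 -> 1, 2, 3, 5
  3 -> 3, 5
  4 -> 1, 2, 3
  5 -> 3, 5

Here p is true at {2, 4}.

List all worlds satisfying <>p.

1: successors {1, 2, 4}; p there: 1:F, 2:T, 4:T. ✓
2: successors {1, 2, 3, 5}; p there: 1:F, 2:T, 3:F, 5:F. ✓
3: successors {3, 5}; p there: 3:F, 5:F. ✗
4: successors {1, 2, 3}; p there: 1:F, 2:T, 3:F. ✓
5: successors {3, 5}; p there: 3:F, 5:F. ✗

{1, 2, 4}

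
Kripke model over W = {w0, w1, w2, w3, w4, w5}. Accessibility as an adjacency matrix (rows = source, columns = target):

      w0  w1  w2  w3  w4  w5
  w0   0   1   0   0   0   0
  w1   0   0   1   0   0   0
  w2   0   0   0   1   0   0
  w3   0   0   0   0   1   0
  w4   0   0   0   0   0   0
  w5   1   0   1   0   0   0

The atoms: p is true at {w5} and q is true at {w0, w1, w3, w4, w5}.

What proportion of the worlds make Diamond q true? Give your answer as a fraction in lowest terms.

2/3

w0: successors {w1}; q there: w1:T. ✓
w1: successors {w2}; q there: w2:F. ✗
w2: successors {w3}; q there: w3:T. ✓
w3: successors {w4}; q there: w4:T. ✓
w4: no successors, so Diamond q fails. ✗
w5: successors {w0, w2}; q there: w0:T, w2:F. ✓
That's 4 of 6 worlds, so 4/6 = 2/3.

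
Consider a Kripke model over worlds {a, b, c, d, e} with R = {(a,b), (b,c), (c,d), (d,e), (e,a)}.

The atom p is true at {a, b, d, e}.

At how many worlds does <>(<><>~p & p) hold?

1

a: successors {b}; <><>~p & p there: b:F. ✗
b: successors {c}; <><>~p & p there: c:F. ✗
c: successors {d}; <><>~p & p there: d:F. ✗
d: successors {e}; <><>~p & p there: e:F. ✗
e: successors {a}; <><>~p & p there: a:T. ✓
Satisfying worlds: {e}.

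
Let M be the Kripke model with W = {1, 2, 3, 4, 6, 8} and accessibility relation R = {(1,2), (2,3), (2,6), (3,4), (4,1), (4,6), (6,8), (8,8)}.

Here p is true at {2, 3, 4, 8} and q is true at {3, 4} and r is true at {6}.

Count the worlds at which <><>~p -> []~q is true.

5

1: <><>~p is T, []~q is T. ✓
2: <><>~p is F, []~q is F. ✓
3: <><>~p is T, []~q is F. ✗
4: <><>~p is F, []~q is T. ✓
6: <><>~p is F, []~q is T. ✓
8: <><>~p is F, []~q is T. ✓
Satisfying worlds: {1, 2, 4, 6, 8}.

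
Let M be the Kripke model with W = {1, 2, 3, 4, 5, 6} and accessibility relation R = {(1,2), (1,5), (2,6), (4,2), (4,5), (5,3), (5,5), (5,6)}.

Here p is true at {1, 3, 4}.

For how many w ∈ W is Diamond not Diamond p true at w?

1: successors {2, 5}; not Diamond p there: 2:T, 5:F. ✓
2: successors {6}; not Diamond p there: 6:T. ✓
3: no successors, so Diamond not Diamond p fails. ✗
4: successors {2, 5}; not Diamond p there: 2:T, 5:F. ✓
5: successors {3, 5, 6}; not Diamond p there: 3:T, 5:F, 6:T. ✓
6: no successors, so Diamond not Diamond p fails. ✗
Satisfying worlds: {1, 2, 4, 5}.

4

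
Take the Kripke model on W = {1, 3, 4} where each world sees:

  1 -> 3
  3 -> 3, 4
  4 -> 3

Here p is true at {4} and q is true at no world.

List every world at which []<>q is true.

1: successors {3}; <>q there: 3:F. ✗
3: successors {3, 4}; <>q there: 3:F, 4:F. ✗
4: successors {3}; <>q there: 3:F. ✗

∅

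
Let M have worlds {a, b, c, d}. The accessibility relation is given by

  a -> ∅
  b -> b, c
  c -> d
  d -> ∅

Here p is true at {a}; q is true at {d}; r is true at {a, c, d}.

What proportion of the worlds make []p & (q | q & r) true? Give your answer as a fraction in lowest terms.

a: []p is T, q | q & r is F. ✗
b: []p is F, q | q & r is F. ✗
c: []p is F, q | q & r is F. ✗
d: []p is T, q | q & r is T. ✓
That's 1 of 4 worlds, so 1/4.

1/4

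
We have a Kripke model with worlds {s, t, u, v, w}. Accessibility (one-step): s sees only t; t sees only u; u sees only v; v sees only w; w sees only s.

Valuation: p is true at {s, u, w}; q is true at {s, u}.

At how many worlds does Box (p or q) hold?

3

s: successors {t}; p or q there: t:F. ✗
t: successors {u}; p or q there: u:T. ✓
u: successors {v}; p or q there: v:F. ✗
v: successors {w}; p or q there: w:T. ✓
w: successors {s}; p or q there: s:T. ✓
Satisfying worlds: {t, v, w}.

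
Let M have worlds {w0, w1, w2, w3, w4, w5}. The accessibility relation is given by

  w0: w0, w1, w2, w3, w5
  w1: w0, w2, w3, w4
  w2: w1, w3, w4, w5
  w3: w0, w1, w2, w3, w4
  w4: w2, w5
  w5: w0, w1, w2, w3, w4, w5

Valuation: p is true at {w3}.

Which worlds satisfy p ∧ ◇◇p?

w0: p is F, ◇◇p is T. ✗
w1: p is F, ◇◇p is T. ✗
w2: p is F, ◇◇p is T. ✗
w3: p is T, ◇◇p is T. ✓
w4: p is F, ◇◇p is T. ✗
w5: p is F, ◇◇p is T. ✗

{w3}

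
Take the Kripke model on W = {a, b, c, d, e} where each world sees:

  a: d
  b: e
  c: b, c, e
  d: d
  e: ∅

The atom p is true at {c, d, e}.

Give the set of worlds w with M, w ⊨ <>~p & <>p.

a: <>~p is F, <>p is T. ✗
b: <>~p is F, <>p is T. ✗
c: <>~p is T, <>p is T. ✓
d: <>~p is F, <>p is T. ✗
e: <>~p is F, <>p is F. ✗

{c}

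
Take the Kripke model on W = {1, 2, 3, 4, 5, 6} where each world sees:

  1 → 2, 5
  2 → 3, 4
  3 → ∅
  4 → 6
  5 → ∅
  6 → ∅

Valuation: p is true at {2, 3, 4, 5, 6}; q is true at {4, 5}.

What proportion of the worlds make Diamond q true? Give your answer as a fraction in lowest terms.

1/3

1: successors {2, 5}; q there: 2:F, 5:T. ✓
2: successors {3, 4}; q there: 3:F, 4:T. ✓
3: no successors, so Diamond q fails. ✗
4: successors {6}; q there: 6:F. ✗
5: no successors, so Diamond q fails. ✗
6: no successors, so Diamond q fails. ✗
That's 2 of 6 worlds, so 2/6 = 1/3.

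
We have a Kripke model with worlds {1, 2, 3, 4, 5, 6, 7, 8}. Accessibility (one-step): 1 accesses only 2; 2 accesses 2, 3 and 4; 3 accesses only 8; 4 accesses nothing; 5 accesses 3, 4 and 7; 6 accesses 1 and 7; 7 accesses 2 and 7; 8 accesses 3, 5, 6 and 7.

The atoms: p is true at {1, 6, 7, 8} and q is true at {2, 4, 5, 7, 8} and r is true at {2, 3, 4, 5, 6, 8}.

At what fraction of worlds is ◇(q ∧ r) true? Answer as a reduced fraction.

1: successors {2}; q ∧ r there: 2:T. ✓
2: successors {2, 3, 4}; q ∧ r there: 2:T, 3:F, 4:T. ✓
3: successors {8}; q ∧ r there: 8:T. ✓
4: no successors, so ◇(q ∧ r) fails. ✗
5: successors {3, 4, 7}; q ∧ r there: 3:F, 4:T, 7:F. ✓
6: successors {1, 7}; q ∧ r there: 1:F, 7:F. ✗
7: successors {2, 7}; q ∧ r there: 2:T, 7:F. ✓
8: successors {3, 5, 6, 7}; q ∧ r there: 3:F, 5:T, 6:F, 7:F. ✓
That's 6 of 8 worlds, so 6/8 = 3/4.

3/4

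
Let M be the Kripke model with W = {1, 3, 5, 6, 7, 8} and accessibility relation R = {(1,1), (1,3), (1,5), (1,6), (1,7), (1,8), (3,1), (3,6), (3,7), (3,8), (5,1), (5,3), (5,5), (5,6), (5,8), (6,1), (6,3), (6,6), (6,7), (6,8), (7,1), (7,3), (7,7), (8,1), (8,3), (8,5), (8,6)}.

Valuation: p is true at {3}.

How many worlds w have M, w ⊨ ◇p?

5

1: successors {1, 3, 5, 6, 7, 8}; p there: 1:F, 3:T, 5:F, 6:F, 7:F, 8:F. ✓
3: successors {1, 6, 7, 8}; p there: 1:F, 6:F, 7:F, 8:F. ✗
5: successors {1, 3, 5, 6, 8}; p there: 1:F, 3:T, 5:F, 6:F, 8:F. ✓
6: successors {1, 3, 6, 7, 8}; p there: 1:F, 3:T, 6:F, 7:F, 8:F. ✓
7: successors {1, 3, 7}; p there: 1:F, 3:T, 7:F. ✓
8: successors {1, 3, 5, 6}; p there: 1:F, 3:T, 5:F, 6:F. ✓
Satisfying worlds: {1, 5, 6, 7, 8}.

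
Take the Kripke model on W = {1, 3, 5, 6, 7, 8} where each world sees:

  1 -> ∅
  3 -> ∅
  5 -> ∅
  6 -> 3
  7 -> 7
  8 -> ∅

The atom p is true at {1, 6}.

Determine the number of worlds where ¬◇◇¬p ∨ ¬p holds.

1: ¬◇◇¬p is T, ¬p is F. ✓
3: ¬◇◇¬p is T, ¬p is T. ✓
5: ¬◇◇¬p is T, ¬p is T. ✓
6: ¬◇◇¬p is T, ¬p is F. ✓
7: ¬◇◇¬p is F, ¬p is T. ✓
8: ¬◇◇¬p is T, ¬p is T. ✓
Satisfying worlds: {1, 3, 5, 6, 7, 8}.

6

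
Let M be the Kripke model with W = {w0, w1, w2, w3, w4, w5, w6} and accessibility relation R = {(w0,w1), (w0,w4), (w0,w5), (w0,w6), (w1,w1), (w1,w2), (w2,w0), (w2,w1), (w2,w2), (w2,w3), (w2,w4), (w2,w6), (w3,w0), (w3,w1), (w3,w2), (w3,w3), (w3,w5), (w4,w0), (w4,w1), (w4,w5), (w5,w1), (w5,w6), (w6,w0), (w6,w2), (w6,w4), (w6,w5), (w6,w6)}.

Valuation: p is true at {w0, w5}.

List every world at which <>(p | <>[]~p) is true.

{w0, w1, w2, w3, w4, w5, w6}

w0: successors {w1, w4, w5, w6}; p | <>[]~p there: w1:T, w4:T, w5:T, w6:T. ✓
w1: successors {w1, w2}; p | <>[]~p there: w1:T, w2:T. ✓
w2: successors {w0, w1, w2, w3, w4, w6}; p | <>[]~p there: w0:T, w1:T, w2:T, w3:T, w4:T, w6:T. ✓
w3: successors {w0, w1, w2, w3, w5}; p | <>[]~p there: w0:T, w1:T, w2:T, w3:T, w5:T. ✓
w4: successors {w0, w1, w5}; p | <>[]~p there: w0:T, w1:T, w5:T. ✓
w5: successors {w1, w6}; p | <>[]~p there: w1:T, w6:T. ✓
w6: successors {w0, w2, w4, w5, w6}; p | <>[]~p there: w0:T, w2:T, w4:T, w5:T, w6:T. ✓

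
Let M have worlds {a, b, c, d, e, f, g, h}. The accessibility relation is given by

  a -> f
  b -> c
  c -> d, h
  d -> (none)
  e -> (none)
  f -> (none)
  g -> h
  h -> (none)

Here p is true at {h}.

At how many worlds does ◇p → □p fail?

a: ◇p is F, □p is F. ✓
b: ◇p is F, □p is F. ✓
c: ◇p is T, □p is F. ✗
d: ◇p is F, □p is T. ✓
e: ◇p is F, □p is T. ✓
f: ◇p is F, □p is T. ✓
g: ◇p is T, □p is T. ✓
h: ◇p is F, □p is T. ✓
Satisfying worlds: {a, b, d, e, f, g, h}.
So ◇p → □p fails at the other 1 world.

1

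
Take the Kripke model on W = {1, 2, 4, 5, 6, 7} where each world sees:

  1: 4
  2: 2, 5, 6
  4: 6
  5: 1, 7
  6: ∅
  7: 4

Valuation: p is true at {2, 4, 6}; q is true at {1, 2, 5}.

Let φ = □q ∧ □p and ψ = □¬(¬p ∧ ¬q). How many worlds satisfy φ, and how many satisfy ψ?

For □q ∧ □p:
1: □q is F, □p is T. ✗
2: □q is F, □p is F. ✗
4: □q is F, □p is T. ✗
5: □q is F, □p is F. ✗
6: □q is T, □p is T. ✓
7: □q is F, □p is T. ✗
— 1 world.
For □¬(¬p ∧ ¬q):
1: successors {4}; ¬(¬p ∧ ¬q) there: 4:T. ✓
2: successors {2, 5, 6}; ¬(¬p ∧ ¬q) there: 2:T, 5:T, 6:T. ✓
4: successors {6}; ¬(¬p ∧ ¬q) there: 6:T. ✓
5: successors {1, 7}; ¬(¬p ∧ ¬q) there: 1:T, 7:F. ✗
6: no successors, so □¬(¬p ∧ ¬q) holds vacuously. ✓
7: successors {4}; ¬(¬p ∧ ¬q) there: 4:T. ✓
— 5 worlds.

1 and 5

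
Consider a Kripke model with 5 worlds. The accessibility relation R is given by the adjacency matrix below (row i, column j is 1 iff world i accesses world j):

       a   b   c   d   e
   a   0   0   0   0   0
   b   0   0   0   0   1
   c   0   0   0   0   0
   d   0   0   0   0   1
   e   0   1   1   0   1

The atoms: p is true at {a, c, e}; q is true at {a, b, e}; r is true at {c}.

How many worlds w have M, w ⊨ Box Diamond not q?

a: no successors, so Box Diamond not q holds vacuously. ✓
b: successors {e}; Diamond not q there: e:T. ✓
c: no successors, so Box Diamond not q holds vacuously. ✓
d: successors {e}; Diamond not q there: e:T. ✓
e: successors {b, c, e}; Diamond not q there: b:F, c:F, e:T. ✗
Satisfying worlds: {a, b, c, d}.

4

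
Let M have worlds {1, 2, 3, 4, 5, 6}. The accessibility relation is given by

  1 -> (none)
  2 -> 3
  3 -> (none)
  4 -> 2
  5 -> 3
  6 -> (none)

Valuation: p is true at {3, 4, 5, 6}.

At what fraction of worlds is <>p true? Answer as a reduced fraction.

1/3

1: no successors, so <>p fails. ✗
2: successors {3}; p there: 3:T. ✓
3: no successors, so <>p fails. ✗
4: successors {2}; p there: 2:F. ✗
5: successors {3}; p there: 3:T. ✓
6: no successors, so <>p fails. ✗
That's 2 of 6 worlds, so 2/6 = 1/3.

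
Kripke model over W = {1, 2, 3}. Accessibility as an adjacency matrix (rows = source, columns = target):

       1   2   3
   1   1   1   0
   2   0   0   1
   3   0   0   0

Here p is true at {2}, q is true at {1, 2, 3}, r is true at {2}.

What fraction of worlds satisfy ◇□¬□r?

2/3

1: successors {1, 2}; □¬□r there: 1:T, 2:F. ✓
2: successors {3}; □¬□r there: 3:T. ✓
3: no successors, so ◇□¬□r fails. ✗
That's 2 of 3 worlds, so 2/3.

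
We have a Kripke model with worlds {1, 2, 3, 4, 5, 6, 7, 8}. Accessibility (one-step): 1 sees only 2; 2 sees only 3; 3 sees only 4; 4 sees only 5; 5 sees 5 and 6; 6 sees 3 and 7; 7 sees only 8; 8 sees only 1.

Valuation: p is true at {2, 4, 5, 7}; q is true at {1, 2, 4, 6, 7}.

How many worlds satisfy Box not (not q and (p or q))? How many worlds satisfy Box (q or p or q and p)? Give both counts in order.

6 and 5

For Box not (not q and (p or q)):
1: successors {2}; not (not q and (p or q)) there: 2:T. ✓
2: successors {3}; not (not q and (p or q)) there: 3:T. ✓
3: successors {4}; not (not q and (p or q)) there: 4:T. ✓
4: successors {5}; not (not q and (p or q)) there: 5:F. ✗
5: successors {5, 6}; not (not q and (p or q)) there: 5:F, 6:T. ✗
6: successors {3, 7}; not (not q and (p or q)) there: 3:T, 7:T. ✓
7: successors {8}; not (not q and (p or q)) there: 8:T. ✓
8: successors {1}; not (not q and (p or q)) there: 1:T. ✓
— 6 worlds.
For Box (q or p or q and p):
1: successors {2}; q or p or q and p there: 2:T. ✓
2: successors {3}; q or p or q and p there: 3:F. ✗
3: successors {4}; q or p or q and p there: 4:T. ✓
4: successors {5}; q or p or q and p there: 5:T. ✓
5: successors {5, 6}; q or p or q and p there: 5:T, 6:T. ✓
6: successors {3, 7}; q or p or q and p there: 3:F, 7:T. ✗
7: successors {8}; q or p or q and p there: 8:F. ✗
8: successors {1}; q or p or q and p there: 1:T. ✓
— 5 worlds.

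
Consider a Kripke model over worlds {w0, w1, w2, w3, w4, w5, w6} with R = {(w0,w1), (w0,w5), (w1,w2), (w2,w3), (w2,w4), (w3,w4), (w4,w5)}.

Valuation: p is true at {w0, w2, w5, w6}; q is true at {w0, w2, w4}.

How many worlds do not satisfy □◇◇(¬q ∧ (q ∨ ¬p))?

w0: successors {w1, w5}; ◇◇(¬q ∧ (q ∨ ¬p)) there: w1:T, w5:F. ✗
w1: successors {w2}; ◇◇(¬q ∧ (q ∨ ¬p)) there: w2:F. ✗
w2: successors {w3, w4}; ◇◇(¬q ∧ (q ∨ ¬p)) there: w3:F, w4:F. ✗
w3: successors {w4}; ◇◇(¬q ∧ (q ∨ ¬p)) there: w4:F. ✗
w4: successors {w5}; ◇◇(¬q ∧ (q ∨ ¬p)) there: w5:F. ✗
w5: no successors, so □◇◇(¬q ∧ (q ∨ ¬p)) holds vacuously. ✓
w6: no successors, so □◇◇(¬q ∧ (q ∨ ¬p)) holds vacuously. ✓
Satisfying worlds: {w5, w6}.
So □◇◇(¬q ∧ (q ∨ ¬p)) fails at the other 5 worlds.

5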